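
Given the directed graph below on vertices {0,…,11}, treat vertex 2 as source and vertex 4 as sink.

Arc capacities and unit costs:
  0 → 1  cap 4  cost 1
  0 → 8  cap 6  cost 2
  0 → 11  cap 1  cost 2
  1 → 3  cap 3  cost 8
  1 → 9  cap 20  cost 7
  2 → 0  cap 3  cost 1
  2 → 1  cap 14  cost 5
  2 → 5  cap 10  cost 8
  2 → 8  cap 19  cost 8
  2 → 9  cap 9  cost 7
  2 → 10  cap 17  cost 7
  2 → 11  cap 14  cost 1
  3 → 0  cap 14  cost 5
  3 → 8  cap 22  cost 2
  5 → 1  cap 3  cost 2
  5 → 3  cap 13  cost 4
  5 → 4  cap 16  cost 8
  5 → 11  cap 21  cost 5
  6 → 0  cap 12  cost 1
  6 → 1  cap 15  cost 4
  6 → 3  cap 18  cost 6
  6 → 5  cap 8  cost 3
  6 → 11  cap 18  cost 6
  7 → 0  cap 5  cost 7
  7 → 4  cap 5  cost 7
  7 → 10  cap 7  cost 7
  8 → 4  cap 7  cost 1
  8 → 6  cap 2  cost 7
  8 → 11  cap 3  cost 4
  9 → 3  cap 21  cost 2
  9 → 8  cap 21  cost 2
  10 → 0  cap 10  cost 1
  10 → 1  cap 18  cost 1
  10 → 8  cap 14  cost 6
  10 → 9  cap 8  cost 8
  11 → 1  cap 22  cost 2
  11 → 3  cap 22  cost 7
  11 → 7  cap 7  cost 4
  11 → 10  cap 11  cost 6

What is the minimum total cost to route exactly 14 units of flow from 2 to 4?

shortest-cost path #1: 2→0→8→4 push 3 @ unit cost 4 (adds 12)
shortest-cost path #2: 2→8→4 push 4 @ unit cost 9 (adds 36)
shortest-cost path #3: 2→11→7→4 push 5 @ unit cost 12 (adds 60)
shortest-cost path #4: 2→5→4 push 2 @ unit cost 16 (adds 32)
total cost = 140

Minimum cost for 14 units: 140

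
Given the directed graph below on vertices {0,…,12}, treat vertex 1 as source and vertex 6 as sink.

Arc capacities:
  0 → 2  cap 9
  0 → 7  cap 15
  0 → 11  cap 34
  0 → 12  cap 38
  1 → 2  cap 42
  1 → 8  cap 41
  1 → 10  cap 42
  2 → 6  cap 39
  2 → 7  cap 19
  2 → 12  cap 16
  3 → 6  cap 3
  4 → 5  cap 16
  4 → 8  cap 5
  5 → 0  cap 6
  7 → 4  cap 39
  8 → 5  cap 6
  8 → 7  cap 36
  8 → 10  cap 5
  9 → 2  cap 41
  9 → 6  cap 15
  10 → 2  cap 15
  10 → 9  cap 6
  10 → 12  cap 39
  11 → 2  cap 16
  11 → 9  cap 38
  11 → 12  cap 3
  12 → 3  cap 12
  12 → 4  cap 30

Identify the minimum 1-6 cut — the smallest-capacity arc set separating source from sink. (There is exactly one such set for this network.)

augment #1: 1→2→6 push 39
augment #2: 1→10→9→6 push 6
augment #3: 1→2→12→3→6 push 3
augment #4: 1→8→5→0→11→9→6 push 6
max flow = 54; residual-reachable set from 1 gives S-side
cut edges (S→T): {(2,6), (3,6), (5,0), (10,9)} total cap 54

Min-cut arcs: {(2,6), (3,6), (5,0), (10,9)} (total capacity 54)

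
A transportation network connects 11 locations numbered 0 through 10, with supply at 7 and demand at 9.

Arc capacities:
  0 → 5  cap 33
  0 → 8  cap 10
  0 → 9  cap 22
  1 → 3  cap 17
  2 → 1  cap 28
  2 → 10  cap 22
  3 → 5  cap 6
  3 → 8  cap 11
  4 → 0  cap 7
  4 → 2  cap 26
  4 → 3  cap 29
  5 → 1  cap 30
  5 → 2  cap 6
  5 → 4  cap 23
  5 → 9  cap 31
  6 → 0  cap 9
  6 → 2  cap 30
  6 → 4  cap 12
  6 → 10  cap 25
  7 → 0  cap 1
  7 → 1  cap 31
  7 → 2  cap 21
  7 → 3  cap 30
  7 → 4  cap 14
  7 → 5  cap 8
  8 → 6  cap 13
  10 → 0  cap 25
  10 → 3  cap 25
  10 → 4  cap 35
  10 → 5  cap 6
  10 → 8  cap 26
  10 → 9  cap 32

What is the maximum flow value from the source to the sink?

augment #1: 7→0→9 bottleneck 1, total now 1
augment #2: 7→5→9 bottleneck 8, total now 9
augment #3: 7→2→10→9 bottleneck 21, total now 30
augment #4: 7→3→5→9 bottleneck 6, total now 36
augment #5: 7→4→0→9 bottleneck 7, total now 43
augment #6: 7→4→2→10→9 bottleneck 1, total now 44
augment #7: 7→3→8→6→0→9 bottleneck 9, total now 53
augment #8: 7→3→8→6→10→9 bottleneck 2, total now 55

Maximum flow value: 55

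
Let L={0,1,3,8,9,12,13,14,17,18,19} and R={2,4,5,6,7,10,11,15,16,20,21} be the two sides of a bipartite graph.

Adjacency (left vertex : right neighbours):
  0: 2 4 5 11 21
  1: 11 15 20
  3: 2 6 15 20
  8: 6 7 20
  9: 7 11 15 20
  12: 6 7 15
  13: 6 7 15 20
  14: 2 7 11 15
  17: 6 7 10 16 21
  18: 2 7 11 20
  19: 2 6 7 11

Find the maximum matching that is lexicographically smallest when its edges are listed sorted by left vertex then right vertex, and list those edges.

Lex-smallest maximum matching: {(0,4), (1,11), (3,2), (8,6), (9,7), (12,15), (13,20), (17,10)}

|M| = 8 (so the lex-smallest maximum matching has 8 edges)
process left vertices in ascending order; for each, take the smallest-labelled available neighbour that still permits 8 edges overall, or leave it unmatched if none does
lex-smallest matching: {0-4, 1-11, 3-2, 8-6, 9-7, 12-15, 13-20, 17-10}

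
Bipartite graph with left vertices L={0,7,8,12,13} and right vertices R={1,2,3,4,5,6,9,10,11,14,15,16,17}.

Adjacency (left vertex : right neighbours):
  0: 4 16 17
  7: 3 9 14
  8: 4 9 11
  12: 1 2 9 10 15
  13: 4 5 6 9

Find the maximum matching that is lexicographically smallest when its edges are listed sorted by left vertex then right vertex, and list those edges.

Lex-smallest maximum matching: {(0,4), (7,3), (8,9), (12,1), (13,5)}

|M| = 5 (so the lex-smallest maximum matching has 5 edges)
process left vertices in ascending order; for each, take the smallest-labelled available neighbour that still permits 5 edges overall, or leave it unmatched if none does
lex-smallest matching: {0-4, 7-3, 8-9, 12-1, 13-5}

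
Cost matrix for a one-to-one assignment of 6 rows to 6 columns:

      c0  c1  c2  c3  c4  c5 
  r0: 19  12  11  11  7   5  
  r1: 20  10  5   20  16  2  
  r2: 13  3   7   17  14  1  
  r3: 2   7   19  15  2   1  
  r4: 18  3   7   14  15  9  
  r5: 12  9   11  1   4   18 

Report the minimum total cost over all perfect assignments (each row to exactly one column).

optimal assignment: row0→col4 (cost 7), row1→col2 (cost 5), row2→col5 (cost 1), row3→col0 (cost 2), row4→col1 (cost 3), row5→col3 (cost 1)
total = 7 + 5 + 1 + 2 + 3 + 1 = 19

Minimum assignment cost: 19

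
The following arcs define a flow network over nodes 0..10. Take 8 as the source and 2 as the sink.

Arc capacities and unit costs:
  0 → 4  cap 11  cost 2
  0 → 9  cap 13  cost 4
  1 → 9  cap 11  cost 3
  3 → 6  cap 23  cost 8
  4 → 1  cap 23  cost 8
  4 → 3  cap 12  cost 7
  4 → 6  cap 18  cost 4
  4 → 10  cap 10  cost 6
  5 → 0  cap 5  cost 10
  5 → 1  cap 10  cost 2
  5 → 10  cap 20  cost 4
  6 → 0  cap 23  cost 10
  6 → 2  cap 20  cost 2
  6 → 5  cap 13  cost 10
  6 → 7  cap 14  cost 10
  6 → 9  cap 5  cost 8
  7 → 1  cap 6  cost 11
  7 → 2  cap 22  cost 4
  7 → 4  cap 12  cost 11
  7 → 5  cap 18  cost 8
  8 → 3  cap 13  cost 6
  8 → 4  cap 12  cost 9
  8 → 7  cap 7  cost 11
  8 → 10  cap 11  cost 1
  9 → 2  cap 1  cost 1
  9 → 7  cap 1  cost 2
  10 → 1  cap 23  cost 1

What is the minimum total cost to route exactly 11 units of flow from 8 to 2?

shortest-cost path #1: 8→10→1→9→2 push 1 @ unit cost 6 (adds 6)
shortest-cost path #2: 8→10→1→9→7→2 push 1 @ unit cost 11 (adds 11)
shortest-cost path #3: 8→4→6→2 push 9 @ unit cost 15 (adds 135)
total cost = 152

Minimum cost for 11 units: 152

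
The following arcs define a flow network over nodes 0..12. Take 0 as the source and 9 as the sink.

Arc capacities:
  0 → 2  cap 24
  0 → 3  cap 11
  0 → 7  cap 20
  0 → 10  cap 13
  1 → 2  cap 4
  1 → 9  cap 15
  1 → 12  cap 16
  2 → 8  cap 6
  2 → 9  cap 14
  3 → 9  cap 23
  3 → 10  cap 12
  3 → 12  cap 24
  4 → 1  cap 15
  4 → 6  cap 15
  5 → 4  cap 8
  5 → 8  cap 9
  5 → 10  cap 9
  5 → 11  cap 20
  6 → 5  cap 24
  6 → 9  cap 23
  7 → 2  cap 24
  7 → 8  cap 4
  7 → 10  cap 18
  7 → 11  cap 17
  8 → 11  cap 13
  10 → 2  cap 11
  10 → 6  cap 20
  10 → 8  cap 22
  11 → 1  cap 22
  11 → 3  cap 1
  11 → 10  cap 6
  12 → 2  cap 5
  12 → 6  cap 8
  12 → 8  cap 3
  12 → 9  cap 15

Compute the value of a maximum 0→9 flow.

augment #1: 0→2→9 bottleneck 14, total now 14
augment #2: 0→3→9 bottleneck 11, total now 25
augment #3: 0→10→6→9 bottleneck 13, total now 38
augment #4: 0→7→10→6→9 bottleneck 7, total now 45
augment #5: 0→7→11→1→9 bottleneck 13, total now 58
augment #6: 0→2→8→11→1→9 bottleneck 2, total now 60
augment #7: 0→2→8→11→3→9 bottleneck 1, total now 61
augment #8: 0→2→8→11→1→12→9 bottleneck 3, total now 64

Maximum flow value: 64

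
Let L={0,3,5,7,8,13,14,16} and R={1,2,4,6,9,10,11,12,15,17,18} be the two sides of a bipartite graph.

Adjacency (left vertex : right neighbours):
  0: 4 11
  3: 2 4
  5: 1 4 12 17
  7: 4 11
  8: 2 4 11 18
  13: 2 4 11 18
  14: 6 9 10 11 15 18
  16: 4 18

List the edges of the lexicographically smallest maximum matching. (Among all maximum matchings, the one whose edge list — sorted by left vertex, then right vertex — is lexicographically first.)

Lex-smallest maximum matching: {(0,4), (3,2), (5,1), (7,11), (8,18), (14,6)}

|M| = 6 (so the lex-smallest maximum matching has 6 edges)
process left vertices in ascending order; for each, take the smallest-labelled available neighbour that still permits 6 edges overall, or leave it unmatched if none does
lex-smallest matching: {0-4, 3-2, 5-1, 7-11, 8-18, 14-6}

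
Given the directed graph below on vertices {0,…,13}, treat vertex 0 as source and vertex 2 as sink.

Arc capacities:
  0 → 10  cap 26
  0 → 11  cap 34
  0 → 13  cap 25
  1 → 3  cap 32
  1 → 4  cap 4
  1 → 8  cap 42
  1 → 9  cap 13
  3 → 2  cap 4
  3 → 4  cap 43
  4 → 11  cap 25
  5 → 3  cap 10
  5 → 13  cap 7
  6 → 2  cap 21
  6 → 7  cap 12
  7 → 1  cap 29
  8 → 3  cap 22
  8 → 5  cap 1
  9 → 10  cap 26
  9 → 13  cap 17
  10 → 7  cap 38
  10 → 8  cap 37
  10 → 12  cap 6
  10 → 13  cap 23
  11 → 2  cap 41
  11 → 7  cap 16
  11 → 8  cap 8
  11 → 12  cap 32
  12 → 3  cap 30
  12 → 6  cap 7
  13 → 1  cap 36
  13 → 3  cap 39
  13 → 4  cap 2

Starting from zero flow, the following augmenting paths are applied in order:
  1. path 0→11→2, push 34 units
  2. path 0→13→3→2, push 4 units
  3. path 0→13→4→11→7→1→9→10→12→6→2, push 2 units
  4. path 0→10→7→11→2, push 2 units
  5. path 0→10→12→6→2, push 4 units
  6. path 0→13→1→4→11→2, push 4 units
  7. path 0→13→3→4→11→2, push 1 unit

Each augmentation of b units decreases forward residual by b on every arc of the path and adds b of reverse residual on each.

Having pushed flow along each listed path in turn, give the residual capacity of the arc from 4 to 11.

Residual capacity of (4,11): 18

after path 1 (0→11→2, push 34): res(4,11)=25
after path 2 (0→13→3→2, push 4): res(4,11)=25
after path 3 (0→13→4→11→7→1→9→10→12→6→2, push 2): res(4,11)=23
after path 4 (0→10→7→11→2, push 2): res(4,11)=23
after path 5 (0→10→12→6→2, push 4): res(4,11)=23
after path 6 (0→13→1→4→11→2, push 4): res(4,11)=19
after path 7 (0→13→3→4→11→2, push 1): res(4,11)=18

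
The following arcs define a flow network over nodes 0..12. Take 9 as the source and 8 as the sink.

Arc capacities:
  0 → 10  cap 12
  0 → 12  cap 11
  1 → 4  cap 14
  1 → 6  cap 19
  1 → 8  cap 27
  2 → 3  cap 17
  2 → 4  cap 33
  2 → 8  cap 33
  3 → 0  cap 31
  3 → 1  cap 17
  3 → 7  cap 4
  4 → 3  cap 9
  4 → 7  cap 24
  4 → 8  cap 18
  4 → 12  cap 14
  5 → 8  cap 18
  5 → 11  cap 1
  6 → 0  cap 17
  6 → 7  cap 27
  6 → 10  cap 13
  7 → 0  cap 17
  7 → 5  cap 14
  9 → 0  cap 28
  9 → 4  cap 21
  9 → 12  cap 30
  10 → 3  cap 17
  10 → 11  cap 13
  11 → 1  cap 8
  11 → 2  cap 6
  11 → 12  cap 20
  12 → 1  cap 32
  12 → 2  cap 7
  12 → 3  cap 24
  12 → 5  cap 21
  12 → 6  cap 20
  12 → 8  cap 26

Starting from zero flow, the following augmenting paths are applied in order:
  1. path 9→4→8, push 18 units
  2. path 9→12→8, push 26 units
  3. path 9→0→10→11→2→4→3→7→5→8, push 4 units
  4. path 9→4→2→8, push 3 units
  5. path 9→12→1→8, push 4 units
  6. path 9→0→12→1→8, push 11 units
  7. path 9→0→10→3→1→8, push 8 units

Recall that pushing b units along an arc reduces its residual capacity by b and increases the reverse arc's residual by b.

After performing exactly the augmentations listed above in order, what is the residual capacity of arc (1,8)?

after path 1 (9→4→8, push 18): res(1,8)=27
after path 2 (9→12→8, push 26): res(1,8)=27
after path 3 (9→0→10→11→2→4→3→7→5→8, push 4): res(1,8)=27
after path 4 (9→4→2→8, push 3): res(1,8)=27
after path 5 (9→12→1→8, push 4): res(1,8)=23
after path 6 (9→0→12→1→8, push 11): res(1,8)=12
after path 7 (9→0→10→3→1→8, push 8): res(1,8)=4

Residual capacity of (1,8): 4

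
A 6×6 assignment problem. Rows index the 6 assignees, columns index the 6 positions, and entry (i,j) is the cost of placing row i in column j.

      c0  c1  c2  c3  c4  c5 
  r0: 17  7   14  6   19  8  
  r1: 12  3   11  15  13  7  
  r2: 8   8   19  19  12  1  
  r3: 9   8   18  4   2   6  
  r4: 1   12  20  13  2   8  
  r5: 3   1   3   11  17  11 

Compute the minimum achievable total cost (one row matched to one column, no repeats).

optimal assignment: row0→col3 (cost 6), row1→col1 (cost 3), row2→col5 (cost 1), row3→col4 (cost 2), row4→col0 (cost 1), row5→col2 (cost 3)
total = 6 + 3 + 1 + 2 + 1 + 3 = 16

Minimum assignment cost: 16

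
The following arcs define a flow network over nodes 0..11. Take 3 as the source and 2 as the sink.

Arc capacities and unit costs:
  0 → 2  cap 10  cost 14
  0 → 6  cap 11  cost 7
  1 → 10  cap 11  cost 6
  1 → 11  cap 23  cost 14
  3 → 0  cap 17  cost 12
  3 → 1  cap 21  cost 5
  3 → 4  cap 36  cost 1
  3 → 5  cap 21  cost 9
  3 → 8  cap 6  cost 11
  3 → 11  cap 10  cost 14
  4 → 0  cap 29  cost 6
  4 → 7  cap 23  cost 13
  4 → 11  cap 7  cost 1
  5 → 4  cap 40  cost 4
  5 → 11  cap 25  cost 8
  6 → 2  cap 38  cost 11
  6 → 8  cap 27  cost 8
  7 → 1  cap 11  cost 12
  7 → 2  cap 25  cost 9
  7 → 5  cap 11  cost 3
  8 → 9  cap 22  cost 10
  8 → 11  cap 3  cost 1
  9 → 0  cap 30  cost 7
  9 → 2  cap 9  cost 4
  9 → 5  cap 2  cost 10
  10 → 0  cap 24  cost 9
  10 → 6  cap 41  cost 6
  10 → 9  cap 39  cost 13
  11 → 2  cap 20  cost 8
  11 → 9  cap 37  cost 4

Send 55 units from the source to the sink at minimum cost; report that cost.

shortest-cost path #1: 3→4→11→2 push 7 @ unit cost 10 (adds 70)
shortest-cost path #2: 3→8→11→2 push 3 @ unit cost 20 (adds 60)
shortest-cost path #3: 3→4→0→2 push 10 @ unit cost 21 (adds 210)
shortest-cost path #4: 3→11→2 push 10 @ unit cost 22 (adds 220)
shortest-cost path #5: 3→4→7→2 push 19 @ unit cost 23 (adds 437)
shortest-cost path #6: 3→8→9→2 push 3 @ unit cost 25 (adds 75)
shortest-cost path #7: 3→5→11→9→2 push 3 @ unit cost 25 (adds 75)
total cost = 1147

Minimum cost for 55 units: 1147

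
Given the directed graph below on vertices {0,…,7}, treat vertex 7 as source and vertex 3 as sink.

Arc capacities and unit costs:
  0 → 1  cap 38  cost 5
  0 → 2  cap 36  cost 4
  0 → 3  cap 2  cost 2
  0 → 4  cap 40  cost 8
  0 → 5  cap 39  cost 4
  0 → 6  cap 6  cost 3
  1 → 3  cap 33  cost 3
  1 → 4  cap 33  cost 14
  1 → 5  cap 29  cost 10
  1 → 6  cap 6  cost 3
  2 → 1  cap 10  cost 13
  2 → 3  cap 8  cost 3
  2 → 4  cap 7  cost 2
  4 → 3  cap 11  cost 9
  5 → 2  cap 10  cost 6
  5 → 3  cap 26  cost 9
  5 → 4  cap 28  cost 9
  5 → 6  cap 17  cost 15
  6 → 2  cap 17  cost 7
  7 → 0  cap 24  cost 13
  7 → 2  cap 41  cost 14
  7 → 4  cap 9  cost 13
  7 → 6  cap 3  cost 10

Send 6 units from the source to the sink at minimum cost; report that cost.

Minimum cost for 6 units: 98

shortest-cost path #1: 7→0→3 push 2 @ unit cost 15 (adds 30)
shortest-cost path #2: 7→2→3 push 4 @ unit cost 17 (adds 68)
total cost = 98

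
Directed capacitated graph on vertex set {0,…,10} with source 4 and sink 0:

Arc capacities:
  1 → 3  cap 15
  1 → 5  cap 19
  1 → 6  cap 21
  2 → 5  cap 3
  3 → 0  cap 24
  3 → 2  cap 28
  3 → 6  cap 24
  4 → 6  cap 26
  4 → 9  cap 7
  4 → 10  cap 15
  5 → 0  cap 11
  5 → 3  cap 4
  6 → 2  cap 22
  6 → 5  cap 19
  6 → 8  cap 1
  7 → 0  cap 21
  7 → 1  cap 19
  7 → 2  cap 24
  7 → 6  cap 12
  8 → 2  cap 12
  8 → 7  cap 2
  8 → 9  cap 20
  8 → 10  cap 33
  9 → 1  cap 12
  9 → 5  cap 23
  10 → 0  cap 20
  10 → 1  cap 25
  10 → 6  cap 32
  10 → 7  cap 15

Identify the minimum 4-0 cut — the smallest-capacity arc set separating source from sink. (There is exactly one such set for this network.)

Min-cut arcs: {(4,9), (4,10), (5,0), (5,3), (6,8)} (total capacity 38)

augment #1: 4→10→0 push 15
augment #2: 4→6→5→0 push 11
augment #3: 4→6→5→3→0 push 4
augment #4: 4→6→8→7→0 push 1
augment #5: 4→9→1→3→0 push 7
max flow = 38; residual-reachable set from 4 gives S-side
cut edges (S→T): {(4,9), (4,10), (5,0), (5,3), (6,8)} total cap 38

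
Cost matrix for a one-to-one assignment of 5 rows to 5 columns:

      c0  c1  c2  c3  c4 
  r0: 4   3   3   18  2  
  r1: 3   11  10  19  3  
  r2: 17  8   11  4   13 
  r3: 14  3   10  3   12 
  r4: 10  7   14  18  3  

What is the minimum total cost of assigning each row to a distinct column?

Minimum assignment cost: 16

optimal assignment: row0→col2 (cost 3), row1→col0 (cost 3), row2→col3 (cost 4), row3→col1 (cost 3), row4→col4 (cost 3)
total = 3 + 3 + 4 + 3 + 3 = 16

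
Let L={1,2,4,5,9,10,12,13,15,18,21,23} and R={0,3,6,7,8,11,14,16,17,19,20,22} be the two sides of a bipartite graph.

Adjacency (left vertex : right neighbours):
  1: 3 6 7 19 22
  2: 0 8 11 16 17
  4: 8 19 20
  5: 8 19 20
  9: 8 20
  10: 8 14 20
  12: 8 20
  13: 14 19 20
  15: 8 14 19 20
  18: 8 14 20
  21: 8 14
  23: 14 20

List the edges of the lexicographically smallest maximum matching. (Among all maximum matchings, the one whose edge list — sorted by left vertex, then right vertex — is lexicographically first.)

|M| = 6 (so the lex-smallest maximum matching has 6 edges)
process left vertices in ascending order; for each, take the smallest-labelled available neighbour that still permits 6 edges overall, or leave it unmatched if none does
lex-smallest matching: {1-3, 2-0, 4-8, 5-19, 9-20, 10-14}

Lex-smallest maximum matching: {(1,3), (2,0), (4,8), (5,19), (9,20), (10,14)}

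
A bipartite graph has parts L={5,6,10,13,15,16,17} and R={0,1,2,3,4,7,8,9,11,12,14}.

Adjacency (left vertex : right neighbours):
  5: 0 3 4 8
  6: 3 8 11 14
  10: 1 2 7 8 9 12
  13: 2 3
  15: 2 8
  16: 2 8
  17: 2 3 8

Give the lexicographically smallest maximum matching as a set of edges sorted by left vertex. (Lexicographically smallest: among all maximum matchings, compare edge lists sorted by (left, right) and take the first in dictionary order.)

|M| = 6 (so the lex-smallest maximum matching has 6 edges)
process left vertices in ascending order; for each, take the smallest-labelled available neighbour that still permits 6 edges overall, or leave it unmatched if none does
lex-smallest matching: {5-0, 6-11, 10-1, 13-2, 15-8, 17-3}

Lex-smallest maximum matching: {(5,0), (6,11), (10,1), (13,2), (15,8), (17,3)}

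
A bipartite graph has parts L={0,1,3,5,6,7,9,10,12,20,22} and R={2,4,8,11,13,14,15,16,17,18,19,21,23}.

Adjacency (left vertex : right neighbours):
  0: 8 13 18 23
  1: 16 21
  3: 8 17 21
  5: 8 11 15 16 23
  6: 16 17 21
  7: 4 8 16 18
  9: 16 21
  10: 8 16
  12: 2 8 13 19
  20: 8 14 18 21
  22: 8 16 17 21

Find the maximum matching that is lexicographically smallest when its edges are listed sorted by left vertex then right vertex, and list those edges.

Lex-smallest maximum matching: {(0,13), (1,16), (3,8), (5,11), (6,17), (7,4), (9,21), (12,2), (20,14)}

|M| = 9 (so the lex-smallest maximum matching has 9 edges)
process left vertices in ascending order; for each, take the smallest-labelled available neighbour that still permits 9 edges overall, or leave it unmatched if none does
lex-smallest matching: {0-13, 1-16, 3-8, 5-11, 6-17, 7-4, 9-21, 12-2, 20-14}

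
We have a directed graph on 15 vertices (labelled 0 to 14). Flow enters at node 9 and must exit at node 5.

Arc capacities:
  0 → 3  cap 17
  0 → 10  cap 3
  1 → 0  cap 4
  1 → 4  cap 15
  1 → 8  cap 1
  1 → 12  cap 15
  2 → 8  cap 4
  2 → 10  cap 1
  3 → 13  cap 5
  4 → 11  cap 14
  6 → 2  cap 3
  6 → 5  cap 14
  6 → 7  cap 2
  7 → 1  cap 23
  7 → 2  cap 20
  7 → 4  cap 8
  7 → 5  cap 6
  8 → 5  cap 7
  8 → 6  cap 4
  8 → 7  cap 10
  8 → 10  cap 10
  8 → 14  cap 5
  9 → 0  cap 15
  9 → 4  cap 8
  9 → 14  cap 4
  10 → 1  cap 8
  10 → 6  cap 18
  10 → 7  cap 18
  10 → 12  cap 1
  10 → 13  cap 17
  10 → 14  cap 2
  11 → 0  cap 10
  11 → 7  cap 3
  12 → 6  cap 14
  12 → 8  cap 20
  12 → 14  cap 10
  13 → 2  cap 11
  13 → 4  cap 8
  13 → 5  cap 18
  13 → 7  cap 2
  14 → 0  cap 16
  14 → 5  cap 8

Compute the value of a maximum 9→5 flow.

augment #1: 9→14→5 bottleneck 4, total now 4
augment #2: 9→0→3→13→5 bottleneck 5, total now 9
augment #3: 9→0→10→6→5 bottleneck 3, total now 12
augment #4: 9→4→11→7→5 bottleneck 3, total now 15

Maximum flow value: 15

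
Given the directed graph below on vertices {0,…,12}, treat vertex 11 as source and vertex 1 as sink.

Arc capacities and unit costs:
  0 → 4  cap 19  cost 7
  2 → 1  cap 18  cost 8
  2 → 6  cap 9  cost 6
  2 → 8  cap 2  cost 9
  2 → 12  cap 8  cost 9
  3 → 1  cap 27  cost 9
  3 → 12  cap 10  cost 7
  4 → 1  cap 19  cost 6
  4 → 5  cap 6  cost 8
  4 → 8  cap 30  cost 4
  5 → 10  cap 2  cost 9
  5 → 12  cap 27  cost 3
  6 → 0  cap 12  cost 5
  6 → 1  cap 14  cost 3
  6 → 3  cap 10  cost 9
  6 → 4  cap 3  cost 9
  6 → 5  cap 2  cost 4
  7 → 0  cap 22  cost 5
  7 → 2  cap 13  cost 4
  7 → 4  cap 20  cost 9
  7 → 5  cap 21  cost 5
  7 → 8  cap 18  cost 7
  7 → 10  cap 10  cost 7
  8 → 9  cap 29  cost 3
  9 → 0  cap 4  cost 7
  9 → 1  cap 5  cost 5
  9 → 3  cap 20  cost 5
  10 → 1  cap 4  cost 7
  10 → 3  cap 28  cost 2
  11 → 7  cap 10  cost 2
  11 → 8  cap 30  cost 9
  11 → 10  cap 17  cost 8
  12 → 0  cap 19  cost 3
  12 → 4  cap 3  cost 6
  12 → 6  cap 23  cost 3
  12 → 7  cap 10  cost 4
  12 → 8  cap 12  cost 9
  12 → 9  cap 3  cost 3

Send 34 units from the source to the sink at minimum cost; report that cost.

shortest-cost path #1: 11→7→2→1 push 10 @ unit cost 14 (adds 140)
shortest-cost path #2: 11→10→1 push 4 @ unit cost 15 (adds 60)
shortest-cost path #3: 11→8→9→1 push 5 @ unit cost 17 (adds 85)
shortest-cost path #4: 11→10→3→1 push 13 @ unit cost 19 (adds 247)
shortest-cost path #5: 11→8→9→3→1 push 2 @ unit cost 26 (adds 52)
total cost = 584

Minimum cost for 34 units: 584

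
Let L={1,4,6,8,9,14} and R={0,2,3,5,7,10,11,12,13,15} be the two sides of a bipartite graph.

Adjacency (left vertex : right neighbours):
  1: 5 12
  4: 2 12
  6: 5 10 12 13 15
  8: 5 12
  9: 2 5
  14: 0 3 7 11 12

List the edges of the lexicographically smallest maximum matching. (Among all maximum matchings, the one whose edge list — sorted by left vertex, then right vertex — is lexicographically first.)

|M| = 5 (so the lex-smallest maximum matching has 5 edges)
process left vertices in ascending order; for each, take the smallest-labelled available neighbour that still permits 5 edges overall, or leave it unmatched if none does
lex-smallest matching: {1-5, 4-2, 6-10, 8-12, 14-0}

Lex-smallest maximum matching: {(1,5), (4,2), (6,10), (8,12), (14,0)}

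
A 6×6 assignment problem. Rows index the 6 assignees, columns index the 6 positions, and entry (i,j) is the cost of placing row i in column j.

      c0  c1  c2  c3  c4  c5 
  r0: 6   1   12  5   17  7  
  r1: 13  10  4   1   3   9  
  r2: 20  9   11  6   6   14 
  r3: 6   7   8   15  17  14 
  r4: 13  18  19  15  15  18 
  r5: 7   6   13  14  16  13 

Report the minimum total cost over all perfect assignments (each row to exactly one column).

one of 2 optimal assignments: row0→col1 (cost 1), row1→col3 (cost 1), row2→col4 (cost 6), row3→col2 (cost 8), row4→col5 (cost 18), row5→col0 (cost 7)
total = 1 + 1 + 6 + 8 + 18 + 7 = 41

Minimum assignment cost: 41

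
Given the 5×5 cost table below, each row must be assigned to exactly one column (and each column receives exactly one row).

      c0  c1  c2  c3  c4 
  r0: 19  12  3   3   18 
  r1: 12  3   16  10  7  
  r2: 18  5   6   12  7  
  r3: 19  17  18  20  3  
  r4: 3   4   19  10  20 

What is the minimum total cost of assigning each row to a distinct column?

Minimum assignment cost: 18

optimal assignment: row0→col3 (cost 3), row1→col1 (cost 3), row2→col2 (cost 6), row3→col4 (cost 3), row4→col0 (cost 3)
total = 3 + 3 + 6 + 3 + 3 = 18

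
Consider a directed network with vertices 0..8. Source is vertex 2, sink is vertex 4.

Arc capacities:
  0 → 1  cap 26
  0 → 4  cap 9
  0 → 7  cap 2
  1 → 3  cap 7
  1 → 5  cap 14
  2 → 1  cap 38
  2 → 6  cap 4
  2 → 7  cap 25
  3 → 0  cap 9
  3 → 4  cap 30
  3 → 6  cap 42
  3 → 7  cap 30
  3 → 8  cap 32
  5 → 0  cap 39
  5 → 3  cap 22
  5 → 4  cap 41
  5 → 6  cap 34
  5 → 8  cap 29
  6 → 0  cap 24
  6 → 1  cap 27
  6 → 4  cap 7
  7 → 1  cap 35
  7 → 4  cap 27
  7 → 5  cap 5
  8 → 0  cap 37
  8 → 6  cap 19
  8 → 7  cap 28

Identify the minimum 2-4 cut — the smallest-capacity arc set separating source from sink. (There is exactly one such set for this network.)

Min-cut arcs: {(1,3), (1,5), (2,6), (2,7)} (total capacity 50)

augment #1: 2→6→4 push 4
augment #2: 2→7→4 push 25
augment #3: 2→1→3→4 push 7
augment #4: 2→1→5→4 push 14
max flow = 50; residual-reachable set from 2 gives S-side
cut edges (S→T): {(1,3), (1,5), (2,6), (2,7)} total cap 50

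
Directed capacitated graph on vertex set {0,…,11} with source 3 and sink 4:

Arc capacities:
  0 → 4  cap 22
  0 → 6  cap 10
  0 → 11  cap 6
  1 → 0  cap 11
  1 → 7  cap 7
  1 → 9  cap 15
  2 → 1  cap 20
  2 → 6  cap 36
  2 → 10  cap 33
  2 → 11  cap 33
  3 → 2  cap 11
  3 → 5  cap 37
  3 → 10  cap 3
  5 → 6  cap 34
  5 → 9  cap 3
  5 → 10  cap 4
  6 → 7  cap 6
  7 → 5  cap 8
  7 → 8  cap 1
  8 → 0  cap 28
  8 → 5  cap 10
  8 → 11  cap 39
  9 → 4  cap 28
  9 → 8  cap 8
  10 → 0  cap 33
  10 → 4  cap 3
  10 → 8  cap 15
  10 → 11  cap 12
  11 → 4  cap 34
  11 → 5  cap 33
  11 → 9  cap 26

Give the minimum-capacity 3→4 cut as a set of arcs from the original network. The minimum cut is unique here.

Min-cut arcs: {(3,2), (3,10), (5,9), (5,10), (7,8)} (total capacity 22)

augment #1: 3→10→4 push 3
augment #2: 3→2→11→4 push 11
augment #3: 3→5→9→4 push 3
augment #4: 3→5→10→0→4 push 4
augment #5: 3→5→6→7→8→0→4 push 1
max flow = 22; residual-reachable set from 3 gives S-side
cut edges (S→T): {(3,2), (3,10), (5,9), (5,10), (7,8)} total cap 22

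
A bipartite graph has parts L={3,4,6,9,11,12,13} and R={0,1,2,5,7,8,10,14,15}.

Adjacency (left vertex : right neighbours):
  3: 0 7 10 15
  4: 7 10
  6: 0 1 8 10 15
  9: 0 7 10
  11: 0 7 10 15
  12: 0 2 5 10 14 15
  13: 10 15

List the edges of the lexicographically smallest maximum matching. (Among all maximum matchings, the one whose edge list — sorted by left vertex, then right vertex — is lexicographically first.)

Lex-smallest maximum matching: {(3,0), (4,7), (6,1), (9,10), (11,15), (12,2)}

|M| = 6 (so the lex-smallest maximum matching has 6 edges)
process left vertices in ascending order; for each, take the smallest-labelled available neighbour that still permits 6 edges overall, or leave it unmatched if none does
lex-smallest matching: {3-0, 4-7, 6-1, 9-10, 11-15, 12-2}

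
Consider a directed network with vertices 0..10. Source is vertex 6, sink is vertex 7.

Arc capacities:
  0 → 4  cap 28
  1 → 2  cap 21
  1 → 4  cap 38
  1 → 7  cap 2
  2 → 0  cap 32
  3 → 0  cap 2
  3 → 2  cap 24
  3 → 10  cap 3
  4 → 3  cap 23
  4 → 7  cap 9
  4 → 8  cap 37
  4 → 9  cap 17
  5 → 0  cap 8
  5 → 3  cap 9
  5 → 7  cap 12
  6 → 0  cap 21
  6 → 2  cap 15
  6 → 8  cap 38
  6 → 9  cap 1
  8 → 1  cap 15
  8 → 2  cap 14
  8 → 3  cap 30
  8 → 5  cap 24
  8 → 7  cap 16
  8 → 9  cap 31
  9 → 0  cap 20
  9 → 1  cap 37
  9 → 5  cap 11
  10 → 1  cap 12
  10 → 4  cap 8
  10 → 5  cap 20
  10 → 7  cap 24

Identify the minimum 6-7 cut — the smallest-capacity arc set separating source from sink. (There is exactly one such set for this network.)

Min-cut arcs: {(1,7), (3,10), (4,7), (5,7), (8,7)} (total capacity 42)

augment #1: 6→8→7 push 16
augment #2: 6→0→4→7 push 9
augment #3: 6→8→1→7 push 2
augment #4: 6→8→5→7 push 12
augment #5: 6→8→3→10→7 push 3
max flow = 42; residual-reachable set from 6 gives S-side
cut edges (S→T): {(1,7), (3,10), (4,7), (5,7), (8,7)} total cap 42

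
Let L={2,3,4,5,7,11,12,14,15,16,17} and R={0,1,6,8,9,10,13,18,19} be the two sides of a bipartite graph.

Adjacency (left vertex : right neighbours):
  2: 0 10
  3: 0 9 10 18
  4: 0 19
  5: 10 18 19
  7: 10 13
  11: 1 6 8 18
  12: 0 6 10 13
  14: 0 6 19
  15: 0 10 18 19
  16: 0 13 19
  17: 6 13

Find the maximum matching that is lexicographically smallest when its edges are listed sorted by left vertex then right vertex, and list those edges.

Lex-smallest maximum matching: {(2,0), (3,9), (4,19), (5,10), (7,13), (11,1), (12,6), (15,18)}

|M| = 8 (so the lex-smallest maximum matching has 8 edges)
process left vertices in ascending order; for each, take the smallest-labelled available neighbour that still permits 8 edges overall, or leave it unmatched if none does
lex-smallest matching: {2-0, 3-9, 4-19, 5-10, 7-13, 11-1, 12-6, 15-18}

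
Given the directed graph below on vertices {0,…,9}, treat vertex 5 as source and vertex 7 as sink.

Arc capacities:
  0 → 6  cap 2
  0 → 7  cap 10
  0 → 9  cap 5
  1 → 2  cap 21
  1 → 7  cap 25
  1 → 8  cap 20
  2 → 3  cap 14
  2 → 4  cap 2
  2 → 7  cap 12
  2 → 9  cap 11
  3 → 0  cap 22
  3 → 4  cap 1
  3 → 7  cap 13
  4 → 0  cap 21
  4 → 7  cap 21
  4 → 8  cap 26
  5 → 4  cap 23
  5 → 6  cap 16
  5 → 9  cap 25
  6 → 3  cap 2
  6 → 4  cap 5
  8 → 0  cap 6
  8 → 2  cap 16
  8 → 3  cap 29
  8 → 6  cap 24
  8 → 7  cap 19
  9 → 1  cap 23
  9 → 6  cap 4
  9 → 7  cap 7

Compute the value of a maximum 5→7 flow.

augment #1: 5→4→7 bottleneck 21, total now 21
augment #2: 5→9→7 bottleneck 7, total now 28
augment #3: 5→4→0→7 bottleneck 2, total now 30
augment #4: 5→6→3→7 bottleneck 2, total now 32
augment #5: 5→9→1→7 bottleneck 18, total now 50
augment #6: 5→6→4→0→7 bottleneck 5, total now 55

Maximum flow value: 55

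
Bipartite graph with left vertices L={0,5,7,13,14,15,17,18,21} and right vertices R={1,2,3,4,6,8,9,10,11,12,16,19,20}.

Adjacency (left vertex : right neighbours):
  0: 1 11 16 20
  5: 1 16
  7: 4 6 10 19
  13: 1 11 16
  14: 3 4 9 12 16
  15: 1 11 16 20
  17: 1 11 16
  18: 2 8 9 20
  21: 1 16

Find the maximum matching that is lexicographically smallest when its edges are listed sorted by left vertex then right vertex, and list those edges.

Lex-smallest maximum matching: {(0,1), (5,16), (7,4), (13,11), (14,3), (15,20), (18,2)}

|M| = 7 (so the lex-smallest maximum matching has 7 edges)
process left vertices in ascending order; for each, take the smallest-labelled available neighbour that still permits 7 edges overall, or leave it unmatched if none does
lex-smallest matching: {0-1, 5-16, 7-4, 13-11, 14-3, 15-20, 18-2}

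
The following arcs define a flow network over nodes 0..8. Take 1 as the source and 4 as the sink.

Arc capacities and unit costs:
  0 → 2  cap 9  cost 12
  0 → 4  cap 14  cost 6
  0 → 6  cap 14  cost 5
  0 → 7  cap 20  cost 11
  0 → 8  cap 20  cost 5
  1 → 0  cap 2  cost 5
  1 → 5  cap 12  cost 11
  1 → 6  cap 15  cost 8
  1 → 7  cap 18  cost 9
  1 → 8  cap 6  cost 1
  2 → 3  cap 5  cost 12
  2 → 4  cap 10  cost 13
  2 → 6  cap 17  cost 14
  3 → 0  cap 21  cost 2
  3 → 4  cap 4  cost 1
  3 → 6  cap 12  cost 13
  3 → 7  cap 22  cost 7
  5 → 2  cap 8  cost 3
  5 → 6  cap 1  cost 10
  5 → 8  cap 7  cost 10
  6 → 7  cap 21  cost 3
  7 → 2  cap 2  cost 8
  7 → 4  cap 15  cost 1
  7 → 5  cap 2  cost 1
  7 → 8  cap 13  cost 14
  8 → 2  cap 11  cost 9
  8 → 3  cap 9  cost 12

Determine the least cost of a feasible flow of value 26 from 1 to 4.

Minimum cost for 26 units: 349

shortest-cost path #1: 1→7→4 push 15 @ unit cost 10 (adds 150)
shortest-cost path #2: 1→0→4 push 2 @ unit cost 11 (adds 22)
shortest-cost path #3: 1→8→3→4 push 4 @ unit cost 14 (adds 56)
shortest-cost path #4: 1→8→3→0→4 push 2 @ unit cost 21 (adds 42)
shortest-cost path #5: 1→7→5→2→4 push 2 @ unit cost 26 (adds 52)
shortest-cost path #6: 1→5→2→4 push 1 @ unit cost 27 (adds 27)
total cost = 349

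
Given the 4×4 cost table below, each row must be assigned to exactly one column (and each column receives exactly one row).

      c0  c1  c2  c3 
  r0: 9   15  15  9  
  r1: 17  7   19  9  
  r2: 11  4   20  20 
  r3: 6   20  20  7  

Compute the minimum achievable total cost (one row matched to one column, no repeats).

Minimum assignment cost: 34

optimal assignment: row0→col2 (cost 15), row1→col3 (cost 9), row2→col1 (cost 4), row3→col0 (cost 6)
total = 15 + 9 + 4 + 6 = 34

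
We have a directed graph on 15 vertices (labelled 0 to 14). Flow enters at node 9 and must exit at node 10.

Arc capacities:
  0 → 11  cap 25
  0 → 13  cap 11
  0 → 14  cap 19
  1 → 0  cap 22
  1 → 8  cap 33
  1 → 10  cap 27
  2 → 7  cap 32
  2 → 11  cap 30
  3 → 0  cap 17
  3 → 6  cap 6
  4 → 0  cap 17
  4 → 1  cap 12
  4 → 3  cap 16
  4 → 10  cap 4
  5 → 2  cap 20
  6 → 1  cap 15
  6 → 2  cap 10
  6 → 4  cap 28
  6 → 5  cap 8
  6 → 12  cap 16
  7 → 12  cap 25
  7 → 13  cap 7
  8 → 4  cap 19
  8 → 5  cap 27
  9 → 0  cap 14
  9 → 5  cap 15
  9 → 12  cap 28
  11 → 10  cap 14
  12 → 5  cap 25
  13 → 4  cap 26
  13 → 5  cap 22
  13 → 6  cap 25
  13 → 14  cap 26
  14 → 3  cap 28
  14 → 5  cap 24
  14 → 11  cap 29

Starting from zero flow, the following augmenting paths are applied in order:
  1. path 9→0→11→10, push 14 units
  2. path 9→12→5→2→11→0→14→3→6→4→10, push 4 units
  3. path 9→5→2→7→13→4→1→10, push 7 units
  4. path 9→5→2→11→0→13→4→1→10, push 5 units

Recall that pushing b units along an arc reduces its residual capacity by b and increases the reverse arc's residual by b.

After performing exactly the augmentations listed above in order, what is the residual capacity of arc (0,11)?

Residual capacity of (0,11): 20

after path 1 (9→0→11→10, push 14): res(0,11)=11
after path 2 (9→12→5→2→11→0→14→3→6→4→10, push 4): res(0,11)=15
after path 3 (9→5→2→7→13→4→1→10, push 7): res(0,11)=15
after path 4 (9→5→2→11→0→13→4→1→10, push 5): res(0,11)=20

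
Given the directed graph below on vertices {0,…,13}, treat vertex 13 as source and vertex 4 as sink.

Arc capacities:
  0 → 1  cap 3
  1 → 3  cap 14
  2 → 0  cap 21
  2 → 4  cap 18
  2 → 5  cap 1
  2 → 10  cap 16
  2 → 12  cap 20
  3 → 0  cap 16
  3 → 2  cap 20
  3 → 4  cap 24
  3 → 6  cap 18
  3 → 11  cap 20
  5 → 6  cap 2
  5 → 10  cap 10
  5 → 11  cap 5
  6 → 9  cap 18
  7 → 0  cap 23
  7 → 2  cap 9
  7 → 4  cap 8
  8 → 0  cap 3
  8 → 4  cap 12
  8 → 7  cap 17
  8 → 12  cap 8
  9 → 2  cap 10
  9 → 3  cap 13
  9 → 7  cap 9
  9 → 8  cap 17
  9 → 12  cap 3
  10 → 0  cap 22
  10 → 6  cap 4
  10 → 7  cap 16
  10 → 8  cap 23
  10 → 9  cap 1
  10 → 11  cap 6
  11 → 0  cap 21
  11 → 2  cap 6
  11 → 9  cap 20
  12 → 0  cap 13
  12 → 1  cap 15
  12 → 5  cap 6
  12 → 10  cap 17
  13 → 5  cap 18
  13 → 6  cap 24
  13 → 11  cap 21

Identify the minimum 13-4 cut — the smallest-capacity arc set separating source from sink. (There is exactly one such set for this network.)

augment #1: 13→11→2→4 push 6
augment #2: 13→5→10→7→4 push 8
augment #3: 13→5→10→8→4 push 2
augment #4: 13→6→9→2→4 push 10
augment #5: 13→6→9→3→4 push 8
augment #6: 13→11→9→3→4 push 5
augment #7: 13→11→9→8→4 push 10
augment #8: 13→5→11→0→1→3→4 push 3
augment #9: 13→5→11→9→7→2→4 push 2
max flow = 54; residual-reachable set from 13 gives S-side
cut edges (S→T): {(5,10), (5,11), (6,9), (13,11)} total cap 54

Min-cut arcs: {(5,10), (5,11), (6,9), (13,11)} (total capacity 54)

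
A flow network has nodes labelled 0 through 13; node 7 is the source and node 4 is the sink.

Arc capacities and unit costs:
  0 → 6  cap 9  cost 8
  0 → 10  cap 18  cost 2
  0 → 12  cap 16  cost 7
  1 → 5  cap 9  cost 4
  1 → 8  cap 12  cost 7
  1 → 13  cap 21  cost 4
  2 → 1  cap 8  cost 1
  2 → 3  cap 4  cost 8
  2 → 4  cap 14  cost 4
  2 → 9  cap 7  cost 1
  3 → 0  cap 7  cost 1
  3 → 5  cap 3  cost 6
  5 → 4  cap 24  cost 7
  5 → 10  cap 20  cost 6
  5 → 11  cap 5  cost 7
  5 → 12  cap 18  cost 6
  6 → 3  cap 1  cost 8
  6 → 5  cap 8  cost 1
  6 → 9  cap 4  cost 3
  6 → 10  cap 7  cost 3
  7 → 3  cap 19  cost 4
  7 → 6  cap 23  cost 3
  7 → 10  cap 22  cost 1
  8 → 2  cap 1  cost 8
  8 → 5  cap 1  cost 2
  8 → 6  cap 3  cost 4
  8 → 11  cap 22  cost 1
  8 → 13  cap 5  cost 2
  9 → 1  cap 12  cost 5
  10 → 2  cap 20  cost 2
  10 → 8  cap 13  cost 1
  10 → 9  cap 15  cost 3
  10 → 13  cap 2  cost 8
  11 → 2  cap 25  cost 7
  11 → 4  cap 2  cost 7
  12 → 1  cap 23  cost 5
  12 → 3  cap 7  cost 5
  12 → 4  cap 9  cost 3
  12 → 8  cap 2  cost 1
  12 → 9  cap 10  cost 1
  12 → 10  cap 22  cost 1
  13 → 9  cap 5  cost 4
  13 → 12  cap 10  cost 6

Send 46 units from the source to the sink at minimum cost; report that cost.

Minimum cost for 46 units: 570

shortest-cost path #1: 7→10→2→4 push 14 @ unit cost 7 (adds 98)
shortest-cost path #2: 7→10→8→11→4 push 2 @ unit cost 10 (adds 20)
shortest-cost path #3: 7→6→5→4 push 8 @ unit cost 11 (adds 88)
shortest-cost path #4: 7→10→8→5→4 push 1 @ unit cost 11 (adds 11)
shortest-cost path #5: 7→10→8→13→12→4 push 5 @ unit cost 13 (adds 65)
shortest-cost path #6: 7→3→0→12→4 push 4 @ unit cost 15 (adds 60)
shortest-cost path #7: 7→3→5→4 push 3 @ unit cost 17 (adds 51)
shortest-cost path #8: 7→3→0→12→13→8→10→2→1→5→4 push 3 @ unit cost 17 (adds 51)
shortest-cost path #9: 7→6→10→2→1→5→4 push 3 @ unit cost 20 (adds 60)
shortest-cost path #10: 7→6→9→1→5→4 push 3 @ unit cost 22 (adds 66)
total cost = 570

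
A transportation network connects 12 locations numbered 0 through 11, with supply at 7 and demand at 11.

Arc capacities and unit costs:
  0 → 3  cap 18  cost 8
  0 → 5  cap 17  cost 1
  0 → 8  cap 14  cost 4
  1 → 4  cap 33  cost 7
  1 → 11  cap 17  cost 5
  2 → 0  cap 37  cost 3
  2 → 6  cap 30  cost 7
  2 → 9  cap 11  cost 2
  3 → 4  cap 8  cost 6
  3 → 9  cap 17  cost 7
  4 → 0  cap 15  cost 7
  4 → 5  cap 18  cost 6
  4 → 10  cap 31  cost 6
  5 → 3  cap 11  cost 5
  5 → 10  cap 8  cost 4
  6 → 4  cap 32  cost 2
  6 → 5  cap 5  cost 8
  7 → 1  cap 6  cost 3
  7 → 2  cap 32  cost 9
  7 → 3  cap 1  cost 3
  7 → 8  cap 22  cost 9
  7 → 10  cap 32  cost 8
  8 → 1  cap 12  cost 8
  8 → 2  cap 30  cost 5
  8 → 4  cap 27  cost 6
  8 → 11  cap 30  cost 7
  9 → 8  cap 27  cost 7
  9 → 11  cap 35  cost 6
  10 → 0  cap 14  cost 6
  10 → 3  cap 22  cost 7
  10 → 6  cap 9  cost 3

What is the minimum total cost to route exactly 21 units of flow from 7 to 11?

Minimum cost for 21 units: 288

shortest-cost path #1: 7→1→11 push 6 @ unit cost 8 (adds 48)
shortest-cost path #2: 7→8→11 push 15 @ unit cost 16 (adds 240)
total cost = 288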